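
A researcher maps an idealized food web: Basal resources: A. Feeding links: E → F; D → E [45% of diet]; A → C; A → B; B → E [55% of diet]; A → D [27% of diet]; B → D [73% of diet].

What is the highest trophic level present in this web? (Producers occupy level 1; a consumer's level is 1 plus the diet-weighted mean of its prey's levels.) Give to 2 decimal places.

B: 1 + 1 = 2
C: 1 + 1 = 2
D: 1 + (0.73×2 + 0.27×1) = 2.73
E: 1 + (0.45×2.73 + 0.55×2) = 3.3285
F: 1 + 3.3285 = 4.3285

4.33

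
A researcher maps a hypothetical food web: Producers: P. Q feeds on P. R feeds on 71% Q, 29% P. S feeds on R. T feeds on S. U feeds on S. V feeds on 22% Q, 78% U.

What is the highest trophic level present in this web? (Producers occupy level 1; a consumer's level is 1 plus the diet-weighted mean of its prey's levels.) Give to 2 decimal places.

5.11

Q: 1 + 1 = 2
R: 1 + (0.71×2 + 0.29×1) = 2.71
S: 1 + 2.71 = 3.71
T: 1 + 3.71 = 4.71
U: 1 + 3.71 = 4.71
V: 1 + (0.22×2 + 0.78×4.71) = 5.1138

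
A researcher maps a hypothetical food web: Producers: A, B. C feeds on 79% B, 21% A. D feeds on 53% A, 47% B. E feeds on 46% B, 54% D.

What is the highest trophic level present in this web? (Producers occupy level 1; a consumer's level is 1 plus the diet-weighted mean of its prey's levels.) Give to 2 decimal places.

2.54

C: 1 + (0.79×1 + 0.21×1) = 2
D: 1 + (0.53×1 + 0.47×1) = 2
E: 1 + (0.46×1 + 0.54×2) = 2.54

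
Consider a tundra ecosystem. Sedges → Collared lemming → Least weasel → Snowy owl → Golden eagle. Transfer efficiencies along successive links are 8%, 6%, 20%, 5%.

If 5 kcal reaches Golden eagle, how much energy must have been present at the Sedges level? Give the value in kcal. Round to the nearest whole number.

104167 kcal

Cumulative transfer efficiency: 0.08 × 0.06 × 0.2 × 0.05 = 0.000048
Sedges energy = 5 / 0.000048 = 104167 kcal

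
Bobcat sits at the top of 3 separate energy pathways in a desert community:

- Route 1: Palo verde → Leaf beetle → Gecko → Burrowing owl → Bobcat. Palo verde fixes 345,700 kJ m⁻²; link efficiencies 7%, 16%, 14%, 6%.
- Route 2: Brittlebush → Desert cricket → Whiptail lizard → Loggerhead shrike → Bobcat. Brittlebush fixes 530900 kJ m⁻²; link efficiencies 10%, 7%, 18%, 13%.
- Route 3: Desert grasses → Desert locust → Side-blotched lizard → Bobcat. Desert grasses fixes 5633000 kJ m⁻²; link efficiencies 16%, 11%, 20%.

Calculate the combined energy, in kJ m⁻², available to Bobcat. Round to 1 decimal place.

Route 1: 345700 × 0.07 × 0.16 × 0.14 × 0.06 = 32.523456 kJ m⁻²
Route 2: 530900 × 0.1 × 0.07 × 0.18 × 0.13 = 86.96142 kJ m⁻²
Route 3: 5633000 × 0.16 × 0.11 × 0.2 = 19828.16 kJ m⁻²
Total at Bobcat: 32.523456 + 86.96142 + 19828.16 = 19947.644876 kJ m⁻²

19947.6 kJ m⁻²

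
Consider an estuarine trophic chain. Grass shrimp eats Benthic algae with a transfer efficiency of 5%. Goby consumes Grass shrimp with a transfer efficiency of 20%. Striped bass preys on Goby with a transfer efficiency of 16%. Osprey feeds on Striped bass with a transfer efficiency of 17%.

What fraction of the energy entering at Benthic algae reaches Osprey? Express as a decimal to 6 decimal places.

0.000272

Product of link efficiencies: 0.05 × 0.2 × 0.16 × 0.17 = 0.000272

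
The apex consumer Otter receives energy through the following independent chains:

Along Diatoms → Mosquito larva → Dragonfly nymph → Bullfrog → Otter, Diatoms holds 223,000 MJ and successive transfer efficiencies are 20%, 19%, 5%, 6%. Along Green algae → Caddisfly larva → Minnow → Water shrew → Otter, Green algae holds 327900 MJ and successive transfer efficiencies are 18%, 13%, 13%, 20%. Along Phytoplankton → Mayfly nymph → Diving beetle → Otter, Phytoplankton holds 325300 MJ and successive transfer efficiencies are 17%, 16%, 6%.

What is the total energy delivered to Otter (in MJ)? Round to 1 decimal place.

Via Diatoms: 223000 × 0.2 × 0.19 × 0.05 × 0.06 = 25.422 MJ
Via Green algae: 327900 × 0.18 × 0.13 × 0.13 × 0.2 = 199.49436 MJ
Via Phytoplankton: 325300 × 0.17 × 0.16 × 0.06 = 530.8896 MJ
Total at Otter: 25.422 + 199.49436 + 530.8896 = 755.80596 MJ

755.8 MJ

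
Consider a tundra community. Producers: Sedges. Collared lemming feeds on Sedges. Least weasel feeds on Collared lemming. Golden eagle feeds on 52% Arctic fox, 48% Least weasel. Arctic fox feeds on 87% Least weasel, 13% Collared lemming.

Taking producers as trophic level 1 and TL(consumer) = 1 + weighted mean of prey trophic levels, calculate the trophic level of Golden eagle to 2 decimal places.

4.45

Collared lemming: 1 + 1 = 2
Least weasel: 1 + 2 = 3
Arctic fox: 1 + (0.87×3 + 0.13×2) = 3.87
Golden eagle: 1 + (0.52×3.87 + 0.48×3) = 4.4524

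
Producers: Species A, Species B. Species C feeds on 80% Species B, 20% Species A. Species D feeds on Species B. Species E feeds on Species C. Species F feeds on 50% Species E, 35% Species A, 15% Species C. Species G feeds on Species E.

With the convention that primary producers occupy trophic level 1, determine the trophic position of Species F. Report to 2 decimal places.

Species C: 1 + (0.8×1 + 0.2×1) = 2
Species D: 1 + 1 = 2
Species E: 1 + 2 = 3
Species F: 1 + (0.5×3 + 0.35×1 + 0.15×2) = 3.15
Species G: 1 + 3 = 4

3.15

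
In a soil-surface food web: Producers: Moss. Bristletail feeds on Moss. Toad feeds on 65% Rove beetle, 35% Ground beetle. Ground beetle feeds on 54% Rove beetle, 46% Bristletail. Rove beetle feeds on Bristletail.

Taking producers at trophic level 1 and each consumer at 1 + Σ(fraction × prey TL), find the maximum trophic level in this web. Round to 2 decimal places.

4.19

Bristletail: 1 + 1 = 2
Rove beetle: 1 + 2 = 3
Ground beetle: 1 + (0.54×3 + 0.46×2) = 3.54
Toad: 1 + (0.65×3 + 0.35×3.54) = 4.189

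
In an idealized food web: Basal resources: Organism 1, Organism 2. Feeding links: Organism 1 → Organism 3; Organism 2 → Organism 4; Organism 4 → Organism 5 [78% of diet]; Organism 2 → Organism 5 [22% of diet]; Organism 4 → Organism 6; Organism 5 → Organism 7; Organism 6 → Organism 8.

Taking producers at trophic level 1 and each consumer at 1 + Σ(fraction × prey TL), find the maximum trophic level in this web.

Organism 3: 1 + 1 = 2
Organism 4: 1 + 1 = 2
Organism 5: 1 + (0.78×2 + 0.22×1) = 2.78
Organism 6: 1 + 2 = 3
Organism 7: 1 + 2.78 = 3.78
Organism 8: 1 + 3 = 4

4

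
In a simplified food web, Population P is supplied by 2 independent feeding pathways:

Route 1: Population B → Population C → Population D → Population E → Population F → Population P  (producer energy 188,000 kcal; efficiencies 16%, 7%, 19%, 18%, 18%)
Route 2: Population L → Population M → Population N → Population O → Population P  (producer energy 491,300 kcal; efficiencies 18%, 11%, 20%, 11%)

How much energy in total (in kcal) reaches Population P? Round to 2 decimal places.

226.97 kcal

Route 1: 188000 × 0.16 × 0.07 × 0.19 × 0.18 × 0.18 = 12.9620736 kcal
Route 2: 491300 × 0.18 × 0.11 × 0.2 × 0.11 = 214.01028 kcal
Total at Population P: 12.9620736 + 214.01028 = 226.9723536 kcal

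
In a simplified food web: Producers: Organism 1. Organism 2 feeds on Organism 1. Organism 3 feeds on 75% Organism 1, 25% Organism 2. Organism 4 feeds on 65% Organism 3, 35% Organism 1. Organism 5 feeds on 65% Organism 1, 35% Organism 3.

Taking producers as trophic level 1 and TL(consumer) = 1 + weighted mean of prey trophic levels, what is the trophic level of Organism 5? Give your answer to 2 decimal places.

Organism 2: 1 + 1 = 2
Organism 3: 1 + (0.75×1 + 0.25×2) = 2.25
Organism 4: 1 + (0.65×2.25 + 0.35×1) = 2.8125
Organism 5: 1 + (0.65×1 + 0.35×2.25) = 2.4375

2.44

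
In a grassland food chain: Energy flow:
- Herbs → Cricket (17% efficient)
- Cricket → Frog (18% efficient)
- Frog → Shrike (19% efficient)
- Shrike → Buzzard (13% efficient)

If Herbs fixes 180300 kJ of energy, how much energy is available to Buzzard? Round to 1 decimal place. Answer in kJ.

136.3 kJ

Cricket: 180300 × 0.17 = 30651 kJ
Frog: 30651 × 0.18 = 5517.18 kJ
Shrike: 5517.18 × 0.19 = 1048.2642 kJ
Buzzard: 1048.2642 × 0.13 = 136.274346 kJ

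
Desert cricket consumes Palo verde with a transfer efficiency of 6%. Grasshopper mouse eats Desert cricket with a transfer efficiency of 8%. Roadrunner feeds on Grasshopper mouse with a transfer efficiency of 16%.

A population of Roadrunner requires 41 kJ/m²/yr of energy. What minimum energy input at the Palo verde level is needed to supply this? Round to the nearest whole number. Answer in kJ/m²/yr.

Cumulative transfer efficiency: 0.06 × 0.08 × 0.16 = 0.000768
Palo verde energy = 41 / 0.000768 = 53385 kJ/m²/yr

53385 kJ/m²/yr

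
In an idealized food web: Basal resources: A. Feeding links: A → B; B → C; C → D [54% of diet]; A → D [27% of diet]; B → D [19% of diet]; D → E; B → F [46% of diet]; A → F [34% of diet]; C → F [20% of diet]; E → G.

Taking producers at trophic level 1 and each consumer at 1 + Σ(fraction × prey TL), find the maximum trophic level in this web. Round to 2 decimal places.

B: 1 + 1 = 2
C: 1 + 2 = 3
D: 1 + (0.54×3 + 0.27×1 + 0.19×2) = 3.27
E: 1 + 3.27 = 4.27
F: 1 + (0.46×2 + 0.34×1 + 0.2×3) = 2.86
G: 1 + 4.27 = 5.27

5.27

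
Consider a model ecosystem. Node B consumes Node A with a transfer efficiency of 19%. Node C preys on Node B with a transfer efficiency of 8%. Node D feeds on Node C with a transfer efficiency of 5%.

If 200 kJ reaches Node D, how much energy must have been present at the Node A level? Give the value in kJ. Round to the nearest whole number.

263158 kJ

Cumulative transfer efficiency: 0.19 × 0.08 × 0.05 = 0.00076
Node A energy = 200 / 0.00076 = 263158 kJ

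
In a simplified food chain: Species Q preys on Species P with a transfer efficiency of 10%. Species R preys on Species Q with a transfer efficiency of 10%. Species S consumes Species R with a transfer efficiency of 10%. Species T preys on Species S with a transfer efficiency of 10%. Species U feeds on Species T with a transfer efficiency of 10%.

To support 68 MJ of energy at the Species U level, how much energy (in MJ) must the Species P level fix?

Cumulative transfer efficiency: 0.1 × 0.1 × 0.1 × 0.1 × 0.1 = 0.00001
Species P energy = 68 / 0.00001 = 6800000 MJ

6800000 MJ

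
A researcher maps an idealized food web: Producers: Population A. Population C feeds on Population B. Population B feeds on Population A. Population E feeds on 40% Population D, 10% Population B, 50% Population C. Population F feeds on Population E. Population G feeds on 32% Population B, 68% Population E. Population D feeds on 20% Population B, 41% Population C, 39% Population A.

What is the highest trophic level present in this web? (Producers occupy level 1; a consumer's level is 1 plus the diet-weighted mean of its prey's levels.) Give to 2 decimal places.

Population B: 1 + 1 = 2
Population C: 1 + 2 = 3
Population D: 1 + (0.2×2 + 0.41×3 + 0.39×1) = 3.02
Population E: 1 + (0.4×3.02 + 0.1×2 + 0.5×3) = 3.908
Population F: 1 + 3.908 = 4.908
Population G: 1 + (0.32×2 + 0.68×3.908) = 4.29744

4.91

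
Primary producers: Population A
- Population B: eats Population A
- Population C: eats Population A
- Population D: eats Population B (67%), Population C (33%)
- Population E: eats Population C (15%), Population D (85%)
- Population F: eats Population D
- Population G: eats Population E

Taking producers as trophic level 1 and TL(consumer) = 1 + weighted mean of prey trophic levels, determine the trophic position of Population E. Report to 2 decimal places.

3.85

Population B: 1 + 1 = 2
Population C: 1 + 1 = 2
Population D: 1 + (0.67×2 + 0.33×2) = 3
Population E: 1 + (0.15×2 + 0.85×3) = 3.85
Population F: 1 + 3 = 4
Population G: 1 + 3.85 = 4.85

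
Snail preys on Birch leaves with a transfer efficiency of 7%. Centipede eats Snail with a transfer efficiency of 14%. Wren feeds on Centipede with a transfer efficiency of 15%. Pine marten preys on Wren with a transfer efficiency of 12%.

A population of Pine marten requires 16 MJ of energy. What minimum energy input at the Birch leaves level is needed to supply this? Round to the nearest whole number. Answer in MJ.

90703 MJ

Cumulative transfer efficiency: 0.07 × 0.14 × 0.15 × 0.12 = 0.0001764
Birch leaves energy = 16 / 0.0001764 = 90703 MJ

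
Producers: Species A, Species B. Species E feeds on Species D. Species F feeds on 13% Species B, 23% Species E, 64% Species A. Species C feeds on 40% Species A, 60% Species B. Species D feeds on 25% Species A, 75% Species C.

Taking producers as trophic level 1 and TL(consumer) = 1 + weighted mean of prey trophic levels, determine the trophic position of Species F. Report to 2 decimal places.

Species C: 1 + (0.4×1 + 0.6×1) = 2
Species D: 1 + (0.25×1 + 0.75×2) = 2.75
Species E: 1 + 2.75 = 3.75
Species F: 1 + (0.13×1 + 0.23×3.75 + 0.64×1) = 2.6325

2.63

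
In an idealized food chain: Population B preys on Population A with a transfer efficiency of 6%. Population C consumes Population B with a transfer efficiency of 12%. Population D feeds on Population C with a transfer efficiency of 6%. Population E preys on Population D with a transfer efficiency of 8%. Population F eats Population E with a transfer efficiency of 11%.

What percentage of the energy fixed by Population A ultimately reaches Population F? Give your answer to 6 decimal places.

Product of link efficiencies: 0.06 × 0.12 × 0.06 × 0.08 × 0.11 = 0.0000038016
As a percentage: 0.0000038016 × 100 = 0.000380%

0.000380%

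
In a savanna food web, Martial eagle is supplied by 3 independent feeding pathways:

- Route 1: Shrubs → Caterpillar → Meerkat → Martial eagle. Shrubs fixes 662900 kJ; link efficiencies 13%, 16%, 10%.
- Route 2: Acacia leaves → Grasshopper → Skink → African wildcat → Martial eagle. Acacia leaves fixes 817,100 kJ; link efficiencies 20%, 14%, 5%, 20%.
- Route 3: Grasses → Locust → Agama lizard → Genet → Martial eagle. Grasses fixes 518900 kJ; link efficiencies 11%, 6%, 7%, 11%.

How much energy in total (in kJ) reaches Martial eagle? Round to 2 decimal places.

1633.99 kJ

Route 1: 662900 × 0.13 × 0.16 × 0.1 = 1378.832 kJ
Route 2: 817100 × 0.2 × 0.14 × 0.05 × 0.2 = 228.788 kJ
Route 3: 518900 × 0.11 × 0.06 × 0.07 × 0.11 = 26.370498 kJ
Total at Martial eagle: 1378.832 + 228.788 + 26.370498 = 1633.990498 kJ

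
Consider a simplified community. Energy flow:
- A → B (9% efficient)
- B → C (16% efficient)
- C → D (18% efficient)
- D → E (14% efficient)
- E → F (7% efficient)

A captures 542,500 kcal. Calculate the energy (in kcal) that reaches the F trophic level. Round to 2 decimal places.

13.78 kcal

B: 542500 × 0.09 = 48825 kcal
C: 48825 × 0.16 = 7812 kcal
D: 7812 × 0.18 = 1406.16 kcal
E: 1406.16 × 0.14 = 196.8624 kcal
F: 196.8624 × 0.07 = 13.780368 kcal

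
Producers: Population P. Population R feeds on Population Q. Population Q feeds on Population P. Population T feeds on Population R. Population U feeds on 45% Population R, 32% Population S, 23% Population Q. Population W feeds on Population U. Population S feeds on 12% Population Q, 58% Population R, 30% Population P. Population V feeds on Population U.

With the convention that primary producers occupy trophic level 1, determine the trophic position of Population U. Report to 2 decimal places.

3.86

Population Q: 1 + 1 = 2
Population R: 1 + 2 = 3
Population S: 1 + (0.12×2 + 0.58×3 + 0.3×1) = 3.28
Population T: 1 + 3 = 4
Population U: 1 + (0.45×3 + 0.32×3.28 + 0.23×2) = 3.8596
Population V: 1 + 3.8596 = 4.8596
Population W: 1 + 3.8596 = 4.8596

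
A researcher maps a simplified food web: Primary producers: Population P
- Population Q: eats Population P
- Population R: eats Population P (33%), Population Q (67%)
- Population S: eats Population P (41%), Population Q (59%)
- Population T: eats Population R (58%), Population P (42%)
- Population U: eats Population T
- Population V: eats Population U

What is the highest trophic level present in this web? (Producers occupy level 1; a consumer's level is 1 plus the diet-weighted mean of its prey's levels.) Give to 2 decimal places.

Population Q: 1 + 1 = 2
Population R: 1 + (0.33×1 + 0.67×2) = 2.67
Population S: 1 + (0.41×1 + 0.59×2) = 2.59
Population T: 1 + (0.58×2.67 + 0.42×1) = 2.9686
Population U: 1 + 2.9686 = 3.9686
Population V: 1 + 3.9686 = 4.9686

4.97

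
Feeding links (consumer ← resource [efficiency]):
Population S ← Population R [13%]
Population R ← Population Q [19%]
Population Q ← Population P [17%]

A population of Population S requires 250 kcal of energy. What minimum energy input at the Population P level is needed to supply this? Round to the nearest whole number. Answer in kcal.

Cumulative transfer efficiency: 0.17 × 0.19 × 0.13 = 0.004199
Population P energy = 250 / 0.004199 = 59538 kcal

59538 kcal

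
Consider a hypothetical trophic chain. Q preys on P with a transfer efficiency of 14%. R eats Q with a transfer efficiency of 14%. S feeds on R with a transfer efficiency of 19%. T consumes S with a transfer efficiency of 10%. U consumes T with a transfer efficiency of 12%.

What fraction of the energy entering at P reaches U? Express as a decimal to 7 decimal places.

0.0000447

Product of link efficiencies: 0.14 × 0.14 × 0.19 × 0.1 × 0.12 = 0.000044688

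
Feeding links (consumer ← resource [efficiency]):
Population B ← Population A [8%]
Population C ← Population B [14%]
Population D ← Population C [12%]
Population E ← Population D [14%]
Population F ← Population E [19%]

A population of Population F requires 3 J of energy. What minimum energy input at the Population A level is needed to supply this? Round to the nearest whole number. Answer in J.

Cumulative transfer efficiency: 0.08 × 0.14 × 0.12 × 0.14 × 0.19 = 0.0000357504
Population A energy = 3 / 0.0000357504 = 83915 J

83915 J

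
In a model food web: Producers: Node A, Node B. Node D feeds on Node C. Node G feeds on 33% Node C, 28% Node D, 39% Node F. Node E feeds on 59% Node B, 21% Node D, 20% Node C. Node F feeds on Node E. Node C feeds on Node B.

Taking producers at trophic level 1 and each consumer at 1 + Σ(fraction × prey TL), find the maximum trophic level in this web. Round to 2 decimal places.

Node C: 1 + 1 = 2
Node D: 1 + 2 = 3
Node E: 1 + (0.59×1 + 0.21×3 + 0.2×2) = 2.62
Node F: 1 + 2.62 = 3.62
Node G: 1 + (0.33×2 + 0.28×3 + 0.39×3.62) = 3.9118

3.91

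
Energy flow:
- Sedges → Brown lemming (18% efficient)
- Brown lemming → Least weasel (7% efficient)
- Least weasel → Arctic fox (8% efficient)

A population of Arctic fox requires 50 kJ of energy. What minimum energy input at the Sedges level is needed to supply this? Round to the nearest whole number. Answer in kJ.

Cumulative transfer efficiency: 0.18 × 0.07 × 0.08 = 0.001008
Sedges energy = 50 / 0.001008 = 49603 kJ

49603 kJ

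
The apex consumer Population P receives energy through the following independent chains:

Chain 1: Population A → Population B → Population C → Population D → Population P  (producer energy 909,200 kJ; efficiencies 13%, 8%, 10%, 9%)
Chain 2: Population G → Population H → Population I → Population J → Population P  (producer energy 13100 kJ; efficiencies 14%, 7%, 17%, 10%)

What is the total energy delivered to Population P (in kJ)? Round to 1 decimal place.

Chain 1: 909200 × 0.13 × 0.08 × 0.1 × 0.09 = 85.10112 kJ
Chain 2: 13100 × 0.14 × 0.07 × 0.17 × 0.1 = 2.18246 kJ
Total at Population P: 85.10112 + 2.18246 = 87.28358 kJ

87.3 kJ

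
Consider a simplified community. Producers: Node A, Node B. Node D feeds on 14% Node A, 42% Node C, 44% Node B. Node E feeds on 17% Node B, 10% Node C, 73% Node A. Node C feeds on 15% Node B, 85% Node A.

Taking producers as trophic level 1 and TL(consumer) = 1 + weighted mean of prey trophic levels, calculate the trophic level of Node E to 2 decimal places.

2.10

Node C: 1 + (0.15×1 + 0.85×1) = 2
Node D: 1 + (0.14×1 + 0.42×2 + 0.44×1) = 2.42
Node E: 1 + (0.17×1 + 0.1×2 + 0.73×1) = 2.1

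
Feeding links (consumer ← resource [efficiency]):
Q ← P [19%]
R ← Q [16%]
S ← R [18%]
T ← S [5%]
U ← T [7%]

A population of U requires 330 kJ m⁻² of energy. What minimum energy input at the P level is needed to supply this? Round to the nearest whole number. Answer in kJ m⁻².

Cumulative transfer efficiency: 0.19 × 0.16 × 0.18 × 0.05 × 0.07 = 0.000019152
P energy = 330 / 0.000019152 = 17230576 kJ m⁻²

17230576 kJ m⁻²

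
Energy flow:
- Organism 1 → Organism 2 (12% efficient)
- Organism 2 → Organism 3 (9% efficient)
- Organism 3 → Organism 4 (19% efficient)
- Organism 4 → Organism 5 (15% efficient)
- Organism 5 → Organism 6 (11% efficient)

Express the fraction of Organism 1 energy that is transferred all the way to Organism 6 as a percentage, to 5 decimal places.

0.00339%

Product of link efficiencies: 0.12 × 0.09 × 0.19 × 0.15 × 0.11 = 0.000033858
As a percentage: 0.000033858 × 100 = 0.00339%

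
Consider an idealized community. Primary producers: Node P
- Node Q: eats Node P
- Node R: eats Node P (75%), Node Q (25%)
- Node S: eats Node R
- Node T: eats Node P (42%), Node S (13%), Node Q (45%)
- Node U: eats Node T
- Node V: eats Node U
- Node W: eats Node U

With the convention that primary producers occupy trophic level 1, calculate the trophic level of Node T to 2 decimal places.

2.74

Node Q: 1 + 1 = 2
Node R: 1 + (0.75×1 + 0.25×2) = 2.25
Node S: 1 + 2.25 = 3.25
Node T: 1 + (0.42×1 + 0.13×3.25 + 0.45×2) = 2.7425
Node U: 1 + 2.7425 = 3.7425
Node V: 1 + 3.7425 = 4.7425
Node W: 1 + 3.7425 = 4.7425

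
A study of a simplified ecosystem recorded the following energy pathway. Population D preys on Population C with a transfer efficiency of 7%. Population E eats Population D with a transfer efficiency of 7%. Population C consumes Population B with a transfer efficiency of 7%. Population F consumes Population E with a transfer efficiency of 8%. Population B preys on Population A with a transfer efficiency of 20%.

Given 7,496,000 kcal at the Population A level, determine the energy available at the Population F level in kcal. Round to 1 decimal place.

Population B: 7496000 × 0.2 = 1499200 kcal
Population C: 1499200 × 0.07 = 104944 kcal
Population D: 104944 × 0.07 = 7346.08 kcal
Population E: 7346.08 × 0.07 = 514.2256 kcal
Population F: 514.2256 × 0.08 = 41.138048 kcal

41.1 kcal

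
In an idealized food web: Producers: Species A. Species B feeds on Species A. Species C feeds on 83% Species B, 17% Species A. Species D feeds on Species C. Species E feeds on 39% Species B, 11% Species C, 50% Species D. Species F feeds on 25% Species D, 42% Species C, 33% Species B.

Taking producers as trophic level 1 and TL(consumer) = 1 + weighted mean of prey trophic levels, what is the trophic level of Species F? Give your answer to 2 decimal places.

Species B: 1 + 1 = 2
Species C: 1 + (0.83×2 + 0.17×1) = 2.83
Species D: 1 + 2.83 = 3.83
Species E: 1 + (0.39×2 + 0.11×2.83 + 0.5×3.83) = 4.0063
Species F: 1 + (0.25×3.83 + 0.42×2.83 + 0.33×2) = 3.8061

3.81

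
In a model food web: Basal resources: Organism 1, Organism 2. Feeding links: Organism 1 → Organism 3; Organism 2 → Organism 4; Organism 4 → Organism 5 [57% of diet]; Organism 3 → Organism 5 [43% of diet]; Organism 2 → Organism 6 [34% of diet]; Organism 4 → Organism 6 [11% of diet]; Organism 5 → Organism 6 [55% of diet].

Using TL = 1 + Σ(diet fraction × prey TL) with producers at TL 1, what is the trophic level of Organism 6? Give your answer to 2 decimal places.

3.21

Organism 3: 1 + 1 = 2
Organism 4: 1 + 1 = 2
Organism 5: 1 + (0.57×2 + 0.43×2) = 3
Organism 6: 1 + (0.34×1 + 0.11×2 + 0.55×3) = 3.21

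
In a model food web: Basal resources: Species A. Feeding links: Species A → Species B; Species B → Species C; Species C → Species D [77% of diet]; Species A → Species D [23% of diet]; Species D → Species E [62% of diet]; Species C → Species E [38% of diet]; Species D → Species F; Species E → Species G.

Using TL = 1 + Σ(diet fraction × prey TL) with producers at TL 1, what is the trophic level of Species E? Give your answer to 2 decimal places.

4.33

Species B: 1 + 1 = 2
Species C: 1 + 2 = 3
Species D: 1 + (0.77×3 + 0.23×1) = 3.54
Species E: 1 + (0.62×3.54 + 0.38×3) = 4.3348
Species F: 1 + 3.54 = 4.54
Species G: 1 + 4.3348 = 5.3348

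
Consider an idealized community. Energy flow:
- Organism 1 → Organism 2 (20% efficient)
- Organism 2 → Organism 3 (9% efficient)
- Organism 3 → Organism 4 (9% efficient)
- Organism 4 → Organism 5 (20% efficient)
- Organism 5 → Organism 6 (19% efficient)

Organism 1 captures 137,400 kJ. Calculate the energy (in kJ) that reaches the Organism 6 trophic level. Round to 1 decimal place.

Organism 2: 137400 × 0.2 = 27480 kJ
Organism 3: 27480 × 0.09 = 2473.2 kJ
Organism 4: 2473.2 × 0.09 = 222.588 kJ
Organism 5: 222.588 × 0.2 = 44.5176 kJ
Organism 6: 44.5176 × 0.19 = 8.458344 kJ

8.5 kJ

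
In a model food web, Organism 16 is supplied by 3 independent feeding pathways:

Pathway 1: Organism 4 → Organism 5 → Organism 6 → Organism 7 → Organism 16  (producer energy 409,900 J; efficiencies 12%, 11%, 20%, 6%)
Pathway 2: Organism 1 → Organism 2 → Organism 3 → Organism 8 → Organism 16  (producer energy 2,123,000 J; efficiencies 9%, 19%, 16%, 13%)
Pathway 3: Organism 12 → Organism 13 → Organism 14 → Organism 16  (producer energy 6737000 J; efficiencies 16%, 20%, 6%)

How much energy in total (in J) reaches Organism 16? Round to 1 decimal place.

13755.1 J

Pathway 1: 409900 × 0.12 × 0.11 × 0.2 × 0.06 = 64.92816 J
Pathway 2: 2123000 × 0.09 × 0.19 × 0.16 × 0.13 = 755.10864 J
Pathway 3: 6737000 × 0.16 × 0.2 × 0.06 = 12935.04 J
Total at Organism 16: 64.92816 + 755.10864 + 12935.04 = 13755.0768 J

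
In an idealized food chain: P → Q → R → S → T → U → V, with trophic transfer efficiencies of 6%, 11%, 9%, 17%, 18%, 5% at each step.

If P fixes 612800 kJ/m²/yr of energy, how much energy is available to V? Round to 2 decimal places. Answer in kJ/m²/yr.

Q: 612800 × 0.06 = 36768 kJ/m²/yr
R: 36768 × 0.11 = 4044.48 kJ/m²/yr
S: 4044.48 × 0.09 = 364.0032 kJ/m²/yr
T: 364.0032 × 0.17 = 61.880544 kJ/m²/yr
U: 61.880544 × 0.18 = 11.13849792 kJ/m²/yr
V: 11.13849792 × 0.05 = 0.556924896 kJ/m²/yr

0.56 kJ/m²/yr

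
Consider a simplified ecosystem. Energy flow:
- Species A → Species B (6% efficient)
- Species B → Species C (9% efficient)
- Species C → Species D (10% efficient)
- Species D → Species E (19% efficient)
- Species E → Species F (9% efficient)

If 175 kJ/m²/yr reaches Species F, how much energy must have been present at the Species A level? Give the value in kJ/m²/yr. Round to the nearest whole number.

Cumulative transfer efficiency: 0.06 × 0.09 × 0.1 × 0.19 × 0.09 = 0.000009234
Species A energy = 175 / 0.000009234 = 18951700 kJ/m²/yr

18951700 kJ/m²/yr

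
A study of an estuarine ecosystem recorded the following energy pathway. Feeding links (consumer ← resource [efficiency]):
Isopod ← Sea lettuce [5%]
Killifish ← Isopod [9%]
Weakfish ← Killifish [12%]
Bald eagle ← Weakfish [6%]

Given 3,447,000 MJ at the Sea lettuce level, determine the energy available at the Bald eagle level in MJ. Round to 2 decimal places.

111.68 MJ

Isopod: 3447000 × 0.05 = 172350 MJ
Killifish: 172350 × 0.09 = 15511.5 MJ
Weakfish: 15511.5 × 0.12 = 1861.38 MJ
Bald eagle: 1861.38 × 0.06 = 111.6828 MJ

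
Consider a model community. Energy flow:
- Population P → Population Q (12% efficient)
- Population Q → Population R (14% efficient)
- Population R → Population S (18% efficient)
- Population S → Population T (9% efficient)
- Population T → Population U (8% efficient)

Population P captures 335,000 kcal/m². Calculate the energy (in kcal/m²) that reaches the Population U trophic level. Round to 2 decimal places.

7.29 kcal/m²

Population Q: 335000 × 0.12 = 40200 kcal/m²
Population R: 40200 × 0.14 = 5628 kcal/m²
Population S: 5628 × 0.18 = 1013.04 kcal/m²
Population T: 1013.04 × 0.09 = 91.1736 kcal/m²
Population U: 91.1736 × 0.08 = 7.293888 kcal/m²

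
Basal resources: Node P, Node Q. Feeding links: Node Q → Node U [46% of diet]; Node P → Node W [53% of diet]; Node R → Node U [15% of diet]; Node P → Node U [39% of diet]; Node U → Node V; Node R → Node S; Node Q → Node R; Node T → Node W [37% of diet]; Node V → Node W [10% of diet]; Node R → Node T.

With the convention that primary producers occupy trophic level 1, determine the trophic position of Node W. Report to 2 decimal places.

Node R: 1 + 1 = 2
Node S: 1 + 2 = 3
Node T: 1 + 2 = 3
Node U: 1 + (0.15×2 + 0.46×1 + 0.39×1) = 2.15
Node V: 1 + 2.15 = 3.15
Node W: 1 + (0.53×1 + 0.1×3.15 + 0.37×3) = 2.955

2.96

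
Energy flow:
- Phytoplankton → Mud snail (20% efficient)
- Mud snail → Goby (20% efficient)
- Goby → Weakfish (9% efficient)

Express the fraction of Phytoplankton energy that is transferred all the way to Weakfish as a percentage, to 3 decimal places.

Product of link efficiencies: 0.2 × 0.2 × 0.09 = 0.0036
As a percentage: 0.0036 × 100 = 0.360%

0.360%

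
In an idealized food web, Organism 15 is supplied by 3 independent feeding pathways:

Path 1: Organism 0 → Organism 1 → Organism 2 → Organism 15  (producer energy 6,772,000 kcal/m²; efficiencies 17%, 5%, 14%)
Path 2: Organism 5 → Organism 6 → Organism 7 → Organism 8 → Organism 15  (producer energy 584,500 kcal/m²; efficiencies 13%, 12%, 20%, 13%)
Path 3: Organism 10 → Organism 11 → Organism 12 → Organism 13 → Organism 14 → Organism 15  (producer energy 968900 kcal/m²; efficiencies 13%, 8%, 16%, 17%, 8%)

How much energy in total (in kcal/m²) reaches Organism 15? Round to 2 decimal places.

8317.68 kcal/m²

Path 1: 6772000 × 0.17 × 0.05 × 0.14 = 8058.68 kcal/m²
Path 2: 584500 × 0.13 × 0.12 × 0.2 × 0.13 = 237.0732 kcal/m²
Path 3: 968900 × 0.13 × 0.08 × 0.16 × 0.17 × 0.08 = 21.92659456 kcal/m²
Total at Organism 15: 8058.68 + 237.0732 + 21.92659456 = 8317.67979456 kcal/m²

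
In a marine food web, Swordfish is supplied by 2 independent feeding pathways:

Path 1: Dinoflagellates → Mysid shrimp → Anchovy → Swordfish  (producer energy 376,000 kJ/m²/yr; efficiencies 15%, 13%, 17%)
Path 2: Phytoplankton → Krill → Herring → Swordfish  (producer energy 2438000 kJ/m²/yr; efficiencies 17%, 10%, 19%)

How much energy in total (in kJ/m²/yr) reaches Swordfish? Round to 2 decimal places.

9121.18 kJ/m²/yr

Path 1: 376000 × 0.15 × 0.13 × 0.17 = 1246.44 kJ/m²/yr
Path 2: 2438000 × 0.17 × 0.1 × 0.19 = 7874.74 kJ/m²/yr
Total at Swordfish: 1246.44 + 7874.74 = 9121.18 kJ/m²/yr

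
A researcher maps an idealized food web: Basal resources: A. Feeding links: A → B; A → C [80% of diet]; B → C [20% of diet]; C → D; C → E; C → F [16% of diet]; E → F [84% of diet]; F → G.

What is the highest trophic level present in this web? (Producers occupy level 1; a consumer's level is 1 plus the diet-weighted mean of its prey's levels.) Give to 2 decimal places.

5.04

B: 1 + 1 = 2
C: 1 + (0.8×1 + 0.2×2) = 2.2
D: 1 + 2.2 = 3.2
E: 1 + 2.2 = 3.2
F: 1 + (0.16×2.2 + 0.84×3.2) = 4.04
G: 1 + 4.04 = 5.04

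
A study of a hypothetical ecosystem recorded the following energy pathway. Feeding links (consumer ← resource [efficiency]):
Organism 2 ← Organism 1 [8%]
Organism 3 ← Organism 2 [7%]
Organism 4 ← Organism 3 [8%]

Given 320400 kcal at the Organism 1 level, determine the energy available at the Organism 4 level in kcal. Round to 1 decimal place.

143.5 kcal

Organism 2: 320400 × 0.08 = 25632 kcal
Organism 3: 25632 × 0.07 = 1794.24 kcal
Organism 4: 1794.24 × 0.08 = 143.5392 kcal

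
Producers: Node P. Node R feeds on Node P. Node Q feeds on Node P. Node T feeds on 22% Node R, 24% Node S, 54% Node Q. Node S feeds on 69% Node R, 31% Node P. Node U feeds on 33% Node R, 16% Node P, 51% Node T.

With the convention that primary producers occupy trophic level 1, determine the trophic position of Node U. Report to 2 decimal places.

Node Q: 1 + 1 = 2
Node R: 1 + 1 = 2
Node S: 1 + (0.69×2 + 0.31×1) = 2.69
Node T: 1 + (0.22×2 + 0.24×2.69 + 0.54×2) = 3.1656
Node U: 1 + (0.33×2 + 0.16×1 + 0.51×3.1656) = 3.434456

3.43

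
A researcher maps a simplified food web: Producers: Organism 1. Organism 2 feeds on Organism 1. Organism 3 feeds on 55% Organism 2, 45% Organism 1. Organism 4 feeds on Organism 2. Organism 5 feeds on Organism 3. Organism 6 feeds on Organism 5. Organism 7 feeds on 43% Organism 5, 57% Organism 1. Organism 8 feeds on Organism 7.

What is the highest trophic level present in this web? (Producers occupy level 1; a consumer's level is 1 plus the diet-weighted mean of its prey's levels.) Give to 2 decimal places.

4.55

Organism 2: 1 + 1 = 2
Organism 3: 1 + (0.55×2 + 0.45×1) = 2.55
Organism 4: 1 + 2 = 3
Organism 5: 1 + 2.55 = 3.55
Organism 6: 1 + 3.55 = 4.55
Organism 7: 1 + (0.43×3.55 + 0.57×1) = 3.0965
Organism 8: 1 + 3.0965 = 4.0965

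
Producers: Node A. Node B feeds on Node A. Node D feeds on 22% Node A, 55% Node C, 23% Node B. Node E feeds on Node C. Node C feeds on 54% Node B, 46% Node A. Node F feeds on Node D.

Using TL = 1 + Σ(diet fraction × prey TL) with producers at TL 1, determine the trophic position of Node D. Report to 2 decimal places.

3.08

Node B: 1 + 1 = 2
Node C: 1 + (0.54×2 + 0.46×1) = 2.54
Node D: 1 + (0.22×1 + 0.55×2.54 + 0.23×2) = 3.077
Node E: 1 + 2.54 = 3.54
Node F: 1 + 3.077 = 4.077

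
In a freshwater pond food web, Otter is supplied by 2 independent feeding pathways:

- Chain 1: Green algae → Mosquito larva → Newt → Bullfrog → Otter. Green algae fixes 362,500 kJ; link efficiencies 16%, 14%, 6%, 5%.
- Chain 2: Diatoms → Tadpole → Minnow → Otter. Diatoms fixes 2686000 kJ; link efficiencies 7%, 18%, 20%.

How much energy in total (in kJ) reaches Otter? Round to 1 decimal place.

Chain 1: 362500 × 0.16 × 0.14 × 0.06 × 0.05 = 24.36 kJ
Chain 2: 2686000 × 0.07 × 0.18 × 0.2 = 6768.72 kJ
Total at Otter: 24.36 + 6768.72 = 6793.08 kJ

6793.1 kJ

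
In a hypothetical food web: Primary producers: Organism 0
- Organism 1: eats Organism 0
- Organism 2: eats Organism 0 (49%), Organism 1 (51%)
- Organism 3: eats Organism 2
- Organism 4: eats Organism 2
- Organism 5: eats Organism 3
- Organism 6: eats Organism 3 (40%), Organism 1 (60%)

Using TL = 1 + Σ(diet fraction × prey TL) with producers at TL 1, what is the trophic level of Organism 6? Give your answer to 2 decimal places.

3.60

Organism 1: 1 + 1 = 2
Organism 2: 1 + (0.49×1 + 0.51×2) = 2.51
Organism 3: 1 + 2.51 = 3.51
Organism 4: 1 + 2.51 = 3.51
Organism 5: 1 + 3.51 = 4.51
Organism 6: 1 + (0.4×3.51 + 0.6×2) = 3.604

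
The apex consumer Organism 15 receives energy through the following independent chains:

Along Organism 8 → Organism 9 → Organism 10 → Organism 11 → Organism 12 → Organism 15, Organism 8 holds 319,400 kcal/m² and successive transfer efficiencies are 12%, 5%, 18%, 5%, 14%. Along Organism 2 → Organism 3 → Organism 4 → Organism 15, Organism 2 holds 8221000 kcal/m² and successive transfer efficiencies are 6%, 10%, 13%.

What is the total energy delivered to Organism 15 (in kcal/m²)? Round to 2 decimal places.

6414.79 kcal/m²

Via Organism 8: 319400 × 0.12 × 0.05 × 0.18 × 0.05 × 0.14 = 2.414664 kcal/m²
Via Organism 2: 8221000 × 0.06 × 0.1 × 0.13 = 6412.38 kcal/m²
Total at Organism 15: 2.414664 + 6412.38 = 6414.794664 kcal/m²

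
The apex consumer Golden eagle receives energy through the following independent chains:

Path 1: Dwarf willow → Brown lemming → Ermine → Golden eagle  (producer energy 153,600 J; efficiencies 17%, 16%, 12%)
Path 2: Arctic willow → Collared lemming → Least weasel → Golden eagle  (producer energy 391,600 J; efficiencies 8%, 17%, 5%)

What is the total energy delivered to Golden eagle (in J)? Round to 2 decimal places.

Path 1: 153600 × 0.17 × 0.16 × 0.12 = 501.3504 J
Path 2: 391600 × 0.08 × 0.17 × 0.05 = 266.288 J
Total at Golden eagle: 501.3504 + 266.288 = 767.6384 J

767.64 J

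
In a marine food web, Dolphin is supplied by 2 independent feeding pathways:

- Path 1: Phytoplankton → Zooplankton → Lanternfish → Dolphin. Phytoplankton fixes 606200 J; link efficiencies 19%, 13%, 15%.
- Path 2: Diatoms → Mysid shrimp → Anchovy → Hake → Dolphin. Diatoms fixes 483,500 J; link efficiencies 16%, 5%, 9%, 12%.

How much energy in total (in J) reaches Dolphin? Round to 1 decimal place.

Path 1: 606200 × 0.19 × 0.13 × 0.15 = 2245.971 J
Path 2: 483500 × 0.16 × 0.05 × 0.09 × 0.12 = 41.7744 J
Total at Dolphin: 2245.971 + 41.7744 = 2287.7454 J

2287.7 J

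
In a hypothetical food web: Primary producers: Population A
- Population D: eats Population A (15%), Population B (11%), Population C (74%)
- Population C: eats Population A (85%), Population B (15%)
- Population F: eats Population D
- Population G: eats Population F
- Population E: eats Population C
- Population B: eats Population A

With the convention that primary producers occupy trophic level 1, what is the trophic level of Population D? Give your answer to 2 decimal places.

2.96

Population B: 1 + 1 = 2
Population C: 1 + (0.85×1 + 0.15×2) = 2.15
Population D: 1 + (0.15×1 + 0.11×2 + 0.74×2.15) = 2.961
Population E: 1 + 2.15 = 3.15
Population F: 1 + 2.961 = 3.961
Population G: 1 + 3.961 = 4.961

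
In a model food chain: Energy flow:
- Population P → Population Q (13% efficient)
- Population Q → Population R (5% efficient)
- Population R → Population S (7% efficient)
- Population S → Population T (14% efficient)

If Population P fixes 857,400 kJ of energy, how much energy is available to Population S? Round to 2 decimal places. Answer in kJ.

Population Q: 857400 × 0.13 = 111462 kJ
Population R: 111462 × 0.05 = 5573.1 kJ
Population S: 5573.1 × 0.07 = 390.117 kJ

390.12 kJ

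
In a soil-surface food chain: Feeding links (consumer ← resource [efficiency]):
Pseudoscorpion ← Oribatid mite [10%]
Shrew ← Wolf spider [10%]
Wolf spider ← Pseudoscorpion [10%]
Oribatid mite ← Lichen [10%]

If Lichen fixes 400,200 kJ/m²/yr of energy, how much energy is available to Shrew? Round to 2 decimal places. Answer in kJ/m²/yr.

Oribatid mite: 400200 × 0.1 = 40020 kJ/m²/yr
Pseudoscorpion: 40020 × 0.1 = 4002 kJ/m²/yr
Wolf spider: 4002 × 0.1 = 400.2 kJ/m²/yr
Shrew: 400.2 × 0.1 = 40.02 kJ/m²/yr

40.02 kJ/m²/yr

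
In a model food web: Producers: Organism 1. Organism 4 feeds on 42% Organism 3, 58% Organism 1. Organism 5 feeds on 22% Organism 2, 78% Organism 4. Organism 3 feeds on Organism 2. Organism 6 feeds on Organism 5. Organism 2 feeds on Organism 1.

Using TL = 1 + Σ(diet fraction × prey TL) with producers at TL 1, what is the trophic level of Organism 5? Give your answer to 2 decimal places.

3.66

Organism 2: 1 + 1 = 2
Organism 3: 1 + 2 = 3
Organism 4: 1 + (0.42×3 + 0.58×1) = 2.84
Organism 5: 1 + (0.22×2 + 0.78×2.84) = 3.6552
Organism 6: 1 + 3.6552 = 4.6552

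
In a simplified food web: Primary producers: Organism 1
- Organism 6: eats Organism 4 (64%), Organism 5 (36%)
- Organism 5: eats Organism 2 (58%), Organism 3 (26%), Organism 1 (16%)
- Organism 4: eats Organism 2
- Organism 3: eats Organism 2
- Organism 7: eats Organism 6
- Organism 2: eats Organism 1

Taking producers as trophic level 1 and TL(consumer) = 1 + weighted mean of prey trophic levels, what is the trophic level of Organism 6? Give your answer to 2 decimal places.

Organism 2: 1 + 1 = 2
Organism 3: 1 + 2 = 3
Organism 4: 1 + 2 = 3
Organism 5: 1 + (0.58×2 + 0.26×3 + 0.16×1) = 3.1
Organism 6: 1 + (0.64×3 + 0.36×3.1) = 4.036
Organism 7: 1 + 4.036 = 5.036

4.04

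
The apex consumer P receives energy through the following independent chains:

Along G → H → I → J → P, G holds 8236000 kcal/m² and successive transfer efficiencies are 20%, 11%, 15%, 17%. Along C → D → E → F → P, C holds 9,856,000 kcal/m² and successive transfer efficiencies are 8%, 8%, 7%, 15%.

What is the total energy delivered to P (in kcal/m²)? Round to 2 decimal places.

5282.72 kcal/m²

Via G: 8236000 × 0.2 × 0.11 × 0.15 × 0.17 = 4620.396 kcal/m²
Via C: 9856000 × 0.08 × 0.08 × 0.07 × 0.15 = 662.3232 kcal/m²
Total at P: 4620.396 + 662.3232 = 5282.7192 kcal/m²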